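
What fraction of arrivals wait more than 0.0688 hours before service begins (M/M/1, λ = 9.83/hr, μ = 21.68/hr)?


ρ = 9.83/21.68 = 0.4534
P(Wq > t) = ρ·e^{−(μ−λ)t} = 0.4534·e^{−0.8153}
= 0.4534·0.442515 = 0.200642

Final: 0.200642


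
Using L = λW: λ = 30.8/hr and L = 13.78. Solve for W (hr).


W = L/λ = 13.78/30.8 = 0.4474 hr

Final: 0.4474 hr


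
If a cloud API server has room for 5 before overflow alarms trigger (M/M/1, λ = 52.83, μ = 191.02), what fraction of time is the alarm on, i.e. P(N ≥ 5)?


ρ = 52.83/191.02 = 0.2766
P(N ≥ n) = ρ^n = 0.2766^5 = 0.001618

Final: 0.001618


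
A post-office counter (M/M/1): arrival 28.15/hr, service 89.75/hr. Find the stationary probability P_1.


ρ = 28.15/89.75 = 0.3136
P_n = (1−ρ)·ρ^n = (1 − 0.3136)·0.3136^1 = 0.6864·0.313649 = 0.215273

Final: 0.215273


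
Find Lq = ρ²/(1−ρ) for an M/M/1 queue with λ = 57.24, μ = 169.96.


ρ = 57.24/169.96 = 0.3368
Lq = ρ²/(1−ρ) = 0.1134/0.6632 = 0.1710

Final: 0.1710


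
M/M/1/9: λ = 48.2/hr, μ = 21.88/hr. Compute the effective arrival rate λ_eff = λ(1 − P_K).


ρ = 2.2029; P_K = (1−ρ)ρ^9/(1−ρ^10) = 0.546261
λ_eff = λ(1 − P_K) = 48.2·(1 − 0.546261) = 48.2·0.453739 = 21.8702 /hr

Final: 21.8702 /hr


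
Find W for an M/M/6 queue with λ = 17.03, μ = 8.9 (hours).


a = 1.9135; ρ = 0.3189; P₀ = 0.147399
Lq = P₀·a^c·ρ/(c!(1−ρ)²) = 0.006908
Wq = Lq/λ = 0.006908/17.03 = 0.0004057 hr
W = Wq + 1/μ = 0.0004057 + 0.11236 = 0.11277 hr

Final: 0.11277 hr


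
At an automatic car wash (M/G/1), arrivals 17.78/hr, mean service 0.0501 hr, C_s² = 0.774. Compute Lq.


ρ = λ·E[S] = 17.78·0.0501 = 0.8908
Lq = ρ²(1+C_s²)/(2(1−ρ)) = 0.7935·(1+0.774)/(2·0.1092)
= 0.7935·1.7740/0.2184 = 6.44395

Final: 6.44395


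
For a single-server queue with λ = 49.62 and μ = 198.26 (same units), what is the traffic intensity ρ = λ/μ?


ρ = λ/μ = 49.62/198.26 = 0.2503

Final: 0.2503


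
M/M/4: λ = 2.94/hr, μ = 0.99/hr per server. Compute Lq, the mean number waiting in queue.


a = λ/μ = 2.9697; ρ = a/4 = 0.7424
P₀ = 0.039485
Lq = P₀·a^c·ρ / (c!·(1−ρ)²) = 0.039485·77.77653·0.7424/(24·0.06635)
= 1.43191

Final: 1.43191


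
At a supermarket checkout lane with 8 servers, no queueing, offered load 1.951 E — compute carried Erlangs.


B(8,1.951) = 0.0007401 (Erlang-B)
Carried load = a(1 − B) = 1.951·(1 − 0.0007401) = 1.951·0.999260 = 1.9496 E

Final: 1.9496 Erlangs


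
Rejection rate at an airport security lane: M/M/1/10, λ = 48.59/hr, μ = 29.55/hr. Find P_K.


ρ = λ/μ = 48.59/29.55 = 1.6443
P_K = (1−ρ)ρ^K/(1−ρ^(K+1)) = (-0.6443·144.508748)/(1 − 237.620307)
= -93.111559/-236.620307 = 0.393506

Final: 0.393506


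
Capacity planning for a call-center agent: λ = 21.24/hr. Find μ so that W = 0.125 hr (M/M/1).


W = 1/(μ−λ) ⇒ μ − λ = 1/W = 1/0.125 = 8.0000
μ = λ + 1/W = 21.24 + 8.0000 = 29.2400 per hr

Final: 29.2400 /hr


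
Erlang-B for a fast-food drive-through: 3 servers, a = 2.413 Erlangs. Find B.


B(c,a) = (a^c/c!) / Σ_{k=0}^{c} a^k/k!
a^3/3! = 2.341643
Σ terms (k=0..3): 1.00000 + 2.41300 + 2.91128 + 2.34164 = 8.665928
B = 2.341643/8.665928 = 0.270213

Final: 0.270213


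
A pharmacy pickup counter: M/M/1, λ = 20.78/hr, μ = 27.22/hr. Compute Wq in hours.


ρ = 20.78/27.22 = 0.7634
Wq = ρ/(μ−λ) = 0.7634/(27.22 − 20.78) = 0.7634/6.44 = 0.1185 hr

Final: 0.1185 hr


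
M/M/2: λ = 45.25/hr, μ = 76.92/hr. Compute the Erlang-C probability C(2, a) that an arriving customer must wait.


a = λ/μ = 0.5883; ρ = a/2 = 0.2941
P₀ = 0.545432 (from M/M/c formula)
C(c,a) = [a^c/(c!(1−ρ))]·P₀ = [0.34607/(2·0.7059)]·0.545432
= 0.24514·0.545432 = 0.133705

Final: 0.133705


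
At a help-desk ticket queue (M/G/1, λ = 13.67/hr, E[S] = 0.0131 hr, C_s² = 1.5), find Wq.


ρ = λ·E[S] = 13.67·0.0131 = 0.1791
E[S²] = E[S]²(1+C_s²) = 0.0131²·(1+1.5) = 0.0004290
Wq = λ·E[S²]/(2(1−ρ)) = 13.67·0.0004290/(2·0.8209) = 0.003572 hr

Final: 0.003572 hr


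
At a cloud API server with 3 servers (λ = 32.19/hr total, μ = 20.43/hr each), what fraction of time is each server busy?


ρ = λ/(cμ) = 32.19/(3·20.43) = 32.19/61.29 = 0.5252

Final: 0.5252


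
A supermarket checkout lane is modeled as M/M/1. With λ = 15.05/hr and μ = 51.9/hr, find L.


ρ = λ/μ = 15.05/51.9 = 0.2900
L = ρ/(1−ρ) = 0.2900/(1 − 0.2900) = 0.2900/0.7100 = 0.4084

Final: 0.4084


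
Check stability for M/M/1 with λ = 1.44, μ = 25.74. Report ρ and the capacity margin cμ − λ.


Total capacity cμ = 1·25.74 = 25.74/hr
ρ = λ/(cμ) = 1.44/25.74 = 0.05594
Stable ⇔ ρ < 1: YES
Spare capacity = cμ − λ = 25.74 − 1.44 = 24.30/hr

Final: ρ = 0.05594; stable; margin = 24.30/hr


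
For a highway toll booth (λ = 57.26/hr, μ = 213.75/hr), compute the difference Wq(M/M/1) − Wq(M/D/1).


ρ = 57.26/213.75 = 0.2679
Wq(M/M/1) = ρ/(μ−λ) = 0.2679/156.49 = 0.001712 hr
Wq(M/D/1) = ρ/(2(μ−λ)) = 0.0008559 hr
Savings = 0.001712 − 0.0008559 = 0.0008559 hr

Final: 0.0008559 hr


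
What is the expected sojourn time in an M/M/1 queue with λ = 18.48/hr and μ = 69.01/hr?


W = 1/(μ−λ) = 1/(69.01 − 18.48) = 1/50.53 = 0.01979 hr

Final: 0.01979 hr


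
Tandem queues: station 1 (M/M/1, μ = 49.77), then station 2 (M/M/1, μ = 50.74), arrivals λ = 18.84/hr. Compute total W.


Each node sees arrival rate λ = 18.84/hr (tandem ⇒ throughput preserved).
W₁ = 1/(μ₁−λ) = 1/(49.77−18.84) = 0.03233 hr
W₂ = 1/(μ₂−λ) = 1/(50.74−18.84) = 0.03135 hr
W_total = W₁ + W₂ = 0.03233 + 0.03135 = 0.06368 hr

Final: 0.06368 hr


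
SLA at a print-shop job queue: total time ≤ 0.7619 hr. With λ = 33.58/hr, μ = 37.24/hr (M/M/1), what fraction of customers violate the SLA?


W ~ Exponential(μ−λ) for M/M/1.
μ − λ = 37.24 − 33.58 = 3.6600
P(W > t) = e^{−(μ−λ)t} = e^{−2.7886} = 0.061510

Final: 0.061510


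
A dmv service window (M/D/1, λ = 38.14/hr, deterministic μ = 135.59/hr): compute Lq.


ρ = 38.14/135.59 = 0.2813
M/D/1: Lq = ρ²/(2(1−ρ)) = 0.07912/(2·0.7187) = 0.05505

Final: 0.05505


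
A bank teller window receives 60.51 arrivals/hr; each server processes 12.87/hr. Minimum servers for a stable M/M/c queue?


Stability requires cμ > λ ⇔ c > λ/μ.
λ/μ = 60.51/12.87 = 4.7016
Minimum integer c = ⌊4.7016⌋ + 1 = 5
Check: 5·12.87 = 64.35 > 60.51, while 4·12.87 = 51.48 ≤ 60.51

Final: 5 servers


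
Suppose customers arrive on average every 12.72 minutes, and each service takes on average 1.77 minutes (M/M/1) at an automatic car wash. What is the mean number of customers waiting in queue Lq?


λ = 60/12.72 = 4.7170 /hr
μ = 60/1.77 = 33.8983 /hr
ρ = λ/μ = 4.7170/33.8983 = 0.1392
Lq = ρ²/(1−ρ) = 0.01936/0.8608 = 0.02249

Final: 0.02249


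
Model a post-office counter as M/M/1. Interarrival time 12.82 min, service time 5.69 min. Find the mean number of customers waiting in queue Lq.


λ = 60/12.82 = 4.6802 /hr
μ = 60/5.69 = 10.5448 /hr
ρ = λ/μ = 4.6802/10.5448 = 0.4438
Lq = ρ²/(1−ρ) = 0.1970/0.5562 = 0.3542

Final: 0.3542


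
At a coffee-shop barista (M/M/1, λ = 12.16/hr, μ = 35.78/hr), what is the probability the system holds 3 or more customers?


ρ = 12.16/35.78 = 0.3399
P(N ≥ n) = ρ^n = 0.3399^3 = 0.039254

Final: 0.039254


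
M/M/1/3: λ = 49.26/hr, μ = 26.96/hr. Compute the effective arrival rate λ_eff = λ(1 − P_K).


ρ = 1.8272; P_K = (1−ρ)ρ^3/(1−ρ^4) = 0.497321
λ_eff = λ(1 − P_K) = 49.26·(1 − 0.497321) = 49.26·0.502679 = 24.7620 /hr

Final: 24.7620 /hr


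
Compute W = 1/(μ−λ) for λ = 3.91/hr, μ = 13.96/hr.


W = 1/(μ−λ) = 1/(13.96 − 3.91) = 1/10.05 = 0.09950 hr

Final: 0.09950 hr


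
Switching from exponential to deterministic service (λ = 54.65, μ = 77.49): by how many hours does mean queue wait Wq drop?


ρ = 54.65/77.49 = 0.7053
Wq(M/M/1) = ρ/(μ−λ) = 0.7053/22.84 = 0.03088 hr
Wq(M/D/1) = ρ/(2(μ−λ)) = 0.01544 hr
Savings = 0.03088 − 0.01544 = 0.01544 hr

Final: 0.01544 hr


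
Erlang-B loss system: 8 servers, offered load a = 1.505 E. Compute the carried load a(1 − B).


B(8,1.505) = 0.0001449 (Erlang-B)
Carried load = a(1 − B) = 1.505·(1 − 0.0001449) = 1.505·0.999855 = 1.5048 E

Final: 1.5048 Erlangs


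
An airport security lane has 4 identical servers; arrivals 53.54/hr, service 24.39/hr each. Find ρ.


ρ = λ/(cμ) = 53.54/(4·24.39) = 53.54/97.56 = 0.5488

Final: 0.5488


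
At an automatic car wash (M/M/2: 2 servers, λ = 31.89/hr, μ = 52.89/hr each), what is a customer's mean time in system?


a = 0.6029; ρ = 0.3015; P₀ = 0.536718
Lq = P₀·a^c·ρ/(c!(1−ρ)²) = 0.06028
Wq = Lq/λ = 0.06028/31.89 = 0.001890 hr
W = Wq + 1/μ = 0.001890 + 0.01891 = 0.02080 hr

Final: 0.02080 hr


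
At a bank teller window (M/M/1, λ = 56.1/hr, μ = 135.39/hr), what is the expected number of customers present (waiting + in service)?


ρ = λ/μ = 56.1/135.39 = 0.4144
L = ρ/(1−ρ) = 0.4144/(1 − 0.4144) = 0.4144/0.5856 = 0.7075

Final: 0.7075


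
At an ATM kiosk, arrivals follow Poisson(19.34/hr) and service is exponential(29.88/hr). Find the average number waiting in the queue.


ρ = 19.34/29.88 = 0.6473
Lq = ρ²/(1−ρ) = 0.4189/0.3527 = 1.1877

Final: 1.1877


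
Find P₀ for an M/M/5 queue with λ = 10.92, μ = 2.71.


a = λ/μ = 10.92/2.71 = 4.0295; ρ = a/c = 0.8059
Σ_{k=0}^{4} a^k/k! (terms k=0..4) = 1.00000 + 4.02952 + 8.11852 + 10.90458 + 10.98505 = 35.03767
Tail: a^5/(5!(1−ρ)) = 1062.34784/(120·0.1941) = 45.61094
P₀ = 1/(35.03767 + 45.61094) = 1/80.64861 = 0.012399

Final: 0.012399


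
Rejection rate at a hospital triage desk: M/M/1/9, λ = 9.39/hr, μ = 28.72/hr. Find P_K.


ρ = λ/μ = 9.39/28.72 = 0.3269
P_K = (1−ρ)ρ^K/(1−ρ^(K+1)) = (0.6731·0.00004269)/(1 − 0.00001396)
= 0.00002873/0.999986 = 0.00002873

Final: 0.00002873


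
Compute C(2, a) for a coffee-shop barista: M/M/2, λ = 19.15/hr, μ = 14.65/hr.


a = λ/μ = 1.3072; ρ = a/2 = 0.6536
P₀ = 0.209494 (from M/M/c formula)
C(c,a) = [a^c/(c!(1−ρ))]·P₀ = [1.70869/(2·0.3464)]·0.209494
= 2.46623·0.209494 = 0.516662

Final: 0.516662


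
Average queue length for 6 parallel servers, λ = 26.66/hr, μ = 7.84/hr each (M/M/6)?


a = λ/μ = 3.4005; ρ = a/6 = 0.5668
P₀ = 0.032203
Lq = P₀·a^c·ρ / (c!·(1−ρ)²) = 0.032203·1546.19582·0.5668/(720·0.18770)
= 0.20881

Final: 0.20881


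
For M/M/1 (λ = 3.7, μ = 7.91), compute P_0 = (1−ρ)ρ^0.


ρ = 3.7/7.91 = 0.4678
P_n = (1−ρ)·ρ^n = (1 − 0.4678)·0.4678^0 = 0.5322·1.000000 = 0.532238

Final: 0.532238


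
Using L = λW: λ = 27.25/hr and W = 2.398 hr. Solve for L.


L = λW = 27.25·2.398 = 65.3455

Final: 65.3455


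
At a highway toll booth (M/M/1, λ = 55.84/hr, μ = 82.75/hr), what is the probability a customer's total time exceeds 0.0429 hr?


W ~ Exponential(μ−λ) for M/M/1.
μ − λ = 82.75 − 55.84 = 26.9100
P(W > t) = e^{−(μ−λ)t} = e^{−1.1544} = 0.315234

Final: 0.315234


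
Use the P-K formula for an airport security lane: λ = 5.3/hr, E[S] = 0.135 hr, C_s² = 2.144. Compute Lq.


ρ = λ·E[S] = 5.3·0.135 = 0.7155
Lq = ρ²(1+C_s²)/(2(1−ρ)) = 0.5119·(1+2.144)/(2·0.2845)
= 0.5119·3.1440/0.5690 = 2.82872

Final: 2.82872


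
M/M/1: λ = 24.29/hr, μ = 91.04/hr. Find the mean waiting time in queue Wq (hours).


ρ = 24.29/91.04 = 0.2668
Wq = ρ/(μ−λ) = 0.2668/(91.04 − 24.29) = 0.2668/66.75 = 0.003997 hr

Final: 0.003997 hr


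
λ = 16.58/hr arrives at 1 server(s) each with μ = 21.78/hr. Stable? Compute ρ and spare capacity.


Total capacity cμ = 1·21.78 = 21.78/hr
ρ = λ/(cμ) = 16.58/21.78 = 0.7612
Stable ⇔ ρ < 1: YES
Spare capacity = cμ − λ = 21.78 − 16.58 = 5.20/hr

Final: ρ = 0.7612; stable; margin = 5.20/hr


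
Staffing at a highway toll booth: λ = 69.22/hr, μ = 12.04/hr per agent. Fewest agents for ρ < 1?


Stability requires cμ > λ ⇔ c > λ/μ.
λ/μ = 69.22/12.04 = 5.7492
Minimum integer c = ⌊5.7492⌋ + 1 = 6
Check: 6·12.04 = 72.24 > 69.22, while 5·12.04 = 60.20 ≤ 69.22

Final: 6 servers


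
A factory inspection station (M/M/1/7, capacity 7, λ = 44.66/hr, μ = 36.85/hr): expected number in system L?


ρ = 44.66/36.85 = 1.2119
L = ρ[1 − (K+1)ρ^K + Kρ^(K+1)] / [(1−ρ)(1−ρ^(K+1))]
Numerator: 1.2119·(1 − 8·3.840330 + 7·4.654251) = 3.462653
Denominator: (-0.2119)·(-3.654251) = 0.774483
L = 3.462653/0.774483 = 4.4709

Final: 4.4709


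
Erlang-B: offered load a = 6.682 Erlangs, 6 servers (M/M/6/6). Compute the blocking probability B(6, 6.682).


B(c,a) = (a^c/c!) / Σ_{k=0}^{c} a^k/k!
a^6/6! = 123.625008
Σ terms (k=0..6): 1.00000 + 6.68200 + 22.32456 + 49.72424 + 83.06434 + 111.00719 + 123.62501 = 397.427346
B = 123.625008/397.427346 = 0.311063

Final: 0.311063


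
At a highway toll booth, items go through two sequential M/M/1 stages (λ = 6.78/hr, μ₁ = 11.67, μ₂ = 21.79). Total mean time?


Each node sees arrival rate λ = 6.78/hr (tandem ⇒ throughput preserved).
W₁ = 1/(μ₁−λ) = 1/(11.67−6.78) = 0.20450 hr
W₂ = 1/(μ₂−λ) = 1/(21.79−6.78) = 0.06662 hr
W_total = W₁ + W₂ = 0.20450 + 0.06662 = 0.27112 hr

Final: 0.27112 hr


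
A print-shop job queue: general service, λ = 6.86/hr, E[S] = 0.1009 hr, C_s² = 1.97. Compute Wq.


ρ = λ·E[S] = 6.86·0.1009 = 0.6922
E[S²] = E[S]²(1+C_s²) = 0.1009²·(1+1.97) = 0.030237
Wq = λ·E[S²]/(2(1−ρ)) = 6.86·0.030237/(2·0.3078) = 0.33692 hr

Final: 0.33692 hr


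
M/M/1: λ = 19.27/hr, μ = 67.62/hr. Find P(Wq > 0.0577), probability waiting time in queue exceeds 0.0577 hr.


ρ = 19.27/67.62 = 0.2850
P(Wq > t) = ρ·e^{−(μ−λ)t} = 0.2850·e^{−2.7898}
= 0.2850·0.061434 = 0.017507

Final: 0.017507


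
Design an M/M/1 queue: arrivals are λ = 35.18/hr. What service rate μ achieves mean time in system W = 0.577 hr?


W = 1/(μ−λ) ⇒ μ − λ = 1/W = 1/0.577 = 1.7331
μ = λ + 1/W = 35.18 + 1.7331 = 36.9131 per hr

Final: 36.9131 /hr


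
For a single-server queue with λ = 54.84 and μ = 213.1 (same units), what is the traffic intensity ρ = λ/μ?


ρ = λ/μ = 54.84/213.1 = 0.2573

Final: 0.2573


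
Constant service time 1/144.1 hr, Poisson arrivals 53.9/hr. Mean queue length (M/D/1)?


ρ = 53.9/144.1 = 0.3740
M/D/1: Lq = ρ²/(2(1−ρ)) = 0.1399/(2·0.6260) = 0.11176

Final: 0.11176


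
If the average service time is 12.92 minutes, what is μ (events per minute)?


μ = 1/(service time) in consistent units.
1 minute = 1 min, so μ = 1/12.92 = 0.07740 per minute

Final: 0.07740 /min


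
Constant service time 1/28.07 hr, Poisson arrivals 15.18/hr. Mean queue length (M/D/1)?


ρ = 15.18/28.07 = 0.5408
M/D/1: Lq = ρ²/(2(1−ρ)) = 0.2925/(2·0.4592) = 0.31843

Final: 0.31843


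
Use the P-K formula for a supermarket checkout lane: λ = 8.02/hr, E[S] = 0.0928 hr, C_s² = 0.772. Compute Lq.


ρ = λ·E[S] = 8.02·0.0928 = 0.7443
Lq = ρ²(1+C_s²)/(2(1−ρ)) = 0.5539·(1+0.772)/(2·0.2557)
= 0.5539·1.7720/0.5115 = 1.91899

Final: 1.91899


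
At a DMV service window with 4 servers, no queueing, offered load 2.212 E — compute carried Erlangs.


B(4,2.212) = 0.117914 (Erlang-B)
Carried load = a(1 − B) = 2.212·(1 − 0.117914) = 2.212·0.882086 = 1.9512 E

Final: 1.9512 Erlangs


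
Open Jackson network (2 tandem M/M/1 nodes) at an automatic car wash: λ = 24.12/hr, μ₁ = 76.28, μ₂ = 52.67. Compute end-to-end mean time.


Each node sees arrival rate λ = 24.12/hr (tandem ⇒ throughput preserved).
W₁ = 1/(μ₁−λ) = 1/(76.28−24.12) = 0.01917 hr
W₂ = 1/(μ₂−λ) = 1/(52.67−24.12) = 0.03503 hr
W_total = W₁ + W₂ = 0.01917 + 0.03503 = 0.05420 hr

Final: 0.05420 hr


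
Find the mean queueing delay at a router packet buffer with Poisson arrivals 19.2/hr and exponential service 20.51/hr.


ρ = 19.2/20.51 = 0.9361
Wq = ρ/(μ−λ) = 0.9361/(20.51 − 19.2) = 0.9361/1.31 = 0.7146 hr

Final: 0.7146 hr


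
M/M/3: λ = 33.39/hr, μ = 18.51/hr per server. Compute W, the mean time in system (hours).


a = 1.8039; ρ = 0.6013; P₀ = 0.145251
Lq = P₀·a^c·ρ/(c!(1−ρ)²) = 0.53751
Wq = Lq/λ = 0.53751/33.39 = 0.01610 hr
W = Wq + 1/μ = 0.01610 + 0.05402 = 0.07012 hr

Final: 0.07012 hr


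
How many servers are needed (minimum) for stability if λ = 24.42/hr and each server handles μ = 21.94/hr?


Stability requires cμ > λ ⇔ c > λ/μ.
λ/μ = 24.42/21.94 = 1.1130
Minimum integer c = ⌊1.1130⌋ + 1 = 2
Check: 2·21.94 = 43.88 > 24.42, while 1·21.94 = 21.94 ≤ 24.42

Final: 2 servers


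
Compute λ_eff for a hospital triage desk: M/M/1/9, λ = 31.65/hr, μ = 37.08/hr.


ρ = 0.8536; P_K = (1−ρ)ρ^9/(1−ρ^10) = 0.044315
λ_eff = λ(1 − P_K) = 31.65·(1 − 0.044315) = 31.65·0.955685 = 30.2474 /hr

Final: 30.2474 /hr


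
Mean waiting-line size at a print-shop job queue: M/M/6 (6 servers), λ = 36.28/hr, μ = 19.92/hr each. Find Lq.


a = λ/μ = 1.8213; ρ = a/6 = 0.3035
P₀ = 0.161683
Lq = P₀·a^c·ρ / (c!·(1−ρ)²) = 0.161683·36.49788·0.3035/(720·0.48505)
= 0.005129

Final: 0.005129


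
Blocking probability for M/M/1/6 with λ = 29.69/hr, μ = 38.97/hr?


ρ = λ/μ = 29.69/38.97 = 0.7619
P_K = (1−ρ)ρ^K/(1−ρ^(K+1)) = (0.2381·0.195559)/(1 − 0.148990)
= 0.046569/0.851010 = 0.054722

Final: 0.054722


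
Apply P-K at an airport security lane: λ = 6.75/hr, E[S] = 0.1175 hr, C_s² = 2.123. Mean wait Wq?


ρ = λ·E[S] = 6.75·0.1175 = 0.7931
E[S²] = E[S]²(1+C_s²) = 0.1175²·(1+2.123) = 0.043117
Wq = λ·E[S²]/(2(1−ρ)) = 6.75·0.043117/(2·0.2069) = 0.70342 hr

Final: 0.70342 hr


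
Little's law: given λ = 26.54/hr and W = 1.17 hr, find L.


L = λW = 26.54·1.17 = 31.0518

Final: 31.0518


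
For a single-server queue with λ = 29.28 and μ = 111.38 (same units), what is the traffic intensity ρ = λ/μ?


ρ = λ/μ = 29.28/111.38 = 0.2629

Final: 0.2629


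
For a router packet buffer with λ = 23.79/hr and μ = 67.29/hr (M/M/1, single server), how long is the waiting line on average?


ρ = 23.79/67.29 = 0.3535
Lq = ρ²/(1−ρ) = 0.1250/0.6465 = 0.1934

Final: 0.1934


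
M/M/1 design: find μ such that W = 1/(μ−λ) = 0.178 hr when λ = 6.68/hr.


W = 1/(μ−λ) ⇒ μ − λ = 1/W = 1/0.178 = 5.6180
μ = λ + 1/W = 6.68 + 5.6180 = 12.2980 per hr

Final: 12.2980 /hr


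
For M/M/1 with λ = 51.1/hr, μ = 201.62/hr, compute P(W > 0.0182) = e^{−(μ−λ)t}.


W ~ Exponential(μ−λ) for M/M/1.
μ − λ = 201.62 − 51.1 = 150.5200
P(W > t) = e^{−(μ−λ)t} = e^{−2.7395} = 0.064605

Final: 0.064605


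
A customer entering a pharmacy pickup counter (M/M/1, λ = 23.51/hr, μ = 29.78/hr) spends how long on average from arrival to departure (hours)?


W = 1/(μ−λ) = 1/(29.78 − 23.51) = 1/6.27 = 0.1595 hr

Final: 0.1595 hr


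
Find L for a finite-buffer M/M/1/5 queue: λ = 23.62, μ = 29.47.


ρ = 23.62/29.47 = 0.8015
L = ρ[1 − (K+1)ρ^K + Kρ^(K+1)] / [(1−ρ)(1−ρ^(K+1))]
Numerator: 0.8015·(1 − 6·0.330749 + 5·0.265093) = 0.273286
Denominator: (0.1985)·(0.734907) = 0.145884
L = 0.273286/0.145884 = 1.8733

Final: 1.8733


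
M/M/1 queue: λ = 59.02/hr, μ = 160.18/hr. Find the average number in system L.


ρ = λ/μ = 59.02/160.18 = 0.3685
L = ρ/(1−ρ) = 0.3685/(1 − 0.3685) = 0.3685/0.6315 = 0.5834

Final: 0.5834


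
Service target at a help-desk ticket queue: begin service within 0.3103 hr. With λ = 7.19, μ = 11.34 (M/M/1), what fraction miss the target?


ρ = 7.19/11.34 = 0.6340
P(Wq > t) = ρ·e^{−(μ−λ)t} = 0.6340·e^{−1.2877}
= 0.6340·0.275892 = 0.174926

Final: 0.174926


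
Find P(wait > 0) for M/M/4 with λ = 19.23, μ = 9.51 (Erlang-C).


a = λ/μ = 2.0221; ρ = a/4 = 0.5055
P₀ = 0.127336 (from M/M/c formula)
C(c,a) = [a^c/(c!(1−ρ))]·P₀ = [16.71841/(24·0.4945)]·0.127336
= 1.40876·0.127336 = 0.179385

Final: 0.179385


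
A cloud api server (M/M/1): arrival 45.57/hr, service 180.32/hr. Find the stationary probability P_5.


ρ = 45.57/180.32 = 0.2527
P_n = (1−ρ)·ρ^n = (1 − 0.2527)·0.2527^5 = 0.7473·0.001031 = 0.0007703

Final: 0.0007703


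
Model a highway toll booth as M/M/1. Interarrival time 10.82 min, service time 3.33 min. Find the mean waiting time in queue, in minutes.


λ = 60/10.82 = 5.5453 /hr
μ = 60/3.33 = 18.0180 /hr
ρ = λ/μ = 5.5453/18.0180 = 0.3078
Wq = ρ/(μ−λ) = 0.3078/(18.0180−5.5453) = 0.02467 hr
In minutes: 0.02467·60 = 1.480 min

Final: 1.480 min


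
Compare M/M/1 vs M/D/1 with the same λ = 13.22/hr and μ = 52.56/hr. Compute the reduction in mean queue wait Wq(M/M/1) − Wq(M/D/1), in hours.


ρ = 13.22/52.56 = 0.2515
Wq(M/M/1) = ρ/(μ−λ) = 0.2515/39.34 = 0.006394 hr
Wq(M/D/1) = ρ/(2(μ−λ)) = 0.003197 hr
Savings = 0.006394 − 0.003197 = 0.003197 hr

Final: 0.003197 hr


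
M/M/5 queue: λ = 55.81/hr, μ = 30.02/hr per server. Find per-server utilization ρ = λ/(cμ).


ρ = λ/(cμ) = 55.81/(5·30.02) = 55.81/150.10 = 0.3718

Final: 0.3718


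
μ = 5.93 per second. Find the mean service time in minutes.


Mean service time = 1/μ = 1/5.93 second = 0.16863 second
In minutes: 0.16863 × 0.0166667 = 0.002811 min

Final: 0.002811 min


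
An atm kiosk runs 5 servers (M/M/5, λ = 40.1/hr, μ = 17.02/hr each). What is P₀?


a = λ/μ = 40.1/17.02 = 2.3561; ρ = a/c = 0.4712
Σ_{k=0}^{4} a^k/k! (terms k=0..4) = 1.00000 + 2.35605 + 2.77549 + 2.17973 + 1.28389 = 9.59516
Tail: a^5/(5!(1−ρ)) = 72.59790/(120·0.5288) = 1.14409
P₀ = 1/(9.59516 + 1.14409) = 1/10.73925 = 0.093116

Final: 0.093116


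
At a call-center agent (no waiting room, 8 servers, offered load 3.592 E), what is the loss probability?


B(c,a) = (a^c/c!) / Σ_{k=0}^{c} a^k/k!
a^8/8! = 0.687338
Σ terms (k=0..8): 1.00000 + 3.59200 + 6.45123 + 7.72428 + 6.93640 + 4.98311 + 2.98322 + 1.53082 + 0.68734 = 35.888393
B = 0.687338/35.888393 = 0.019152

Final: 0.019152


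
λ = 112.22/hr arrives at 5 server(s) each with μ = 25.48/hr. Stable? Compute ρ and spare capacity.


Total capacity cμ = 5·25.48 = 127.40/hr
ρ = λ/(cμ) = 112.22/127.40 = 0.8808
Stable ⇔ ρ < 1: YES
Spare capacity = cμ − λ = 127.40 − 112.22 = 15.18/hr

Final: ρ = 0.8808; stable; margin = 15.18/hr


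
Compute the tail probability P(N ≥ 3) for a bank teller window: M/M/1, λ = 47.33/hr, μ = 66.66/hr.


ρ = 47.33/66.66 = 0.7100
P(N ≥ n) = ρ^n = 0.7100^3 = 0.357943

Final: 0.357943


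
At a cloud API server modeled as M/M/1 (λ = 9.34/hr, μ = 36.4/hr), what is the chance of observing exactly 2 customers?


ρ = 9.34/36.4 = 0.2566
P_n = (1−ρ)·ρ^n = (1 − 0.2566)·0.2566^2 = 0.7434·0.065840 = 0.048946

Final: 0.048946


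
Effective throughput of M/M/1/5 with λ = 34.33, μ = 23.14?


ρ = 1.4836; P_K = (1−ρ)ρ^5/(1−ρ^6) = 0.359688
λ_eff = λ(1 − P_K) = 34.33·(1 − 0.359688) = 34.33·0.640312 = 21.9819 /hr

Final: 21.9819 /hr


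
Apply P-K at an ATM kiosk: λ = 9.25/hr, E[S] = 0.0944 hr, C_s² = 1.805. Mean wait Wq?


ρ = λ·E[S] = 9.25·0.0944 = 0.8732
E[S²] = E[S]²(1+C_s²) = 0.0944²·(1+1.805) = 0.024996
Wq = λ·E[S²]/(2(1−ρ)) = 9.25·0.024996/(2·0.1268) = 0.91174 hr

Final: 0.91174 hr


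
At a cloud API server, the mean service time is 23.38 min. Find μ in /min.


μ = 1/(service time) in consistent units.
1 minute = 1 min, so μ = 1/23.38 = 0.04277 per minute

Final: 0.04277 /min


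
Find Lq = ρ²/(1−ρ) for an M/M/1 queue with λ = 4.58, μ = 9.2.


ρ = 4.58/9.2 = 0.4978
Lq = ρ²/(1−ρ) = 0.2478/0.5022 = 0.4935

Final: 0.4935


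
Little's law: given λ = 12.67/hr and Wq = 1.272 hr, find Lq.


Lq = λWq = 12.67·1.272 = 16.1162

Final: 16.1162


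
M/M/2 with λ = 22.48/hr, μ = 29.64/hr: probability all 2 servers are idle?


a = λ/μ = 22.48/29.64 = 0.7584; ρ = a/c = 0.3792
Σ_{k=0}^{1} a^k/k! (terms k=0..1) = 1.00000 + 0.75843 = 1.75843
Tail: a^2/(2!(1−ρ)) = 0.57522/(2·0.6208) = 0.46330
P₀ = 1/(1.75843 + 0.46330) = 1/2.22174 = 0.450098

Final: 0.450098


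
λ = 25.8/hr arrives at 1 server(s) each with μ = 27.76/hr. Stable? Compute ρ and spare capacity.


Total capacity cμ = 1·27.76 = 27.76/hr
ρ = λ/(cμ) = 25.8/27.76 = 0.9294
Stable ⇔ ρ < 1: YES
Spare capacity = cμ − λ = 27.76 − 25.8 = 1.96/hr

Final: ρ = 0.9294; stable; margin = 1.96/hr


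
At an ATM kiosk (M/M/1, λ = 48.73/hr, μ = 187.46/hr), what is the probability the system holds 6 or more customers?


ρ = 48.73/187.46 = 0.2599
P(N ≥ n) = ρ^n = 0.2599^6 = 0.0003086

Final: 0.0003086


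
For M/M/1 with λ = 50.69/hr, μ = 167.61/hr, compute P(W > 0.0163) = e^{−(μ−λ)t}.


W ~ Exponential(μ−λ) for M/M/1.
μ − λ = 167.61 − 50.69 = 116.9200
P(W > t) = e^{−(μ−λ)t} = e^{−1.9058} = 0.148704

Final: 0.148704


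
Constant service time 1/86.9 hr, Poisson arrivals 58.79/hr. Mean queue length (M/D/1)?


ρ = 58.79/86.9 = 0.6765
M/D/1: Lq = ρ²/(2(1−ρ)) = 0.4577/(2·0.3235) = 0.70745

Final: 0.70745


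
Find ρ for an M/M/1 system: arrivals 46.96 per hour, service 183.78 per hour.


ρ = λ/μ = 46.96/183.78 = 0.2555

Final: 0.2555


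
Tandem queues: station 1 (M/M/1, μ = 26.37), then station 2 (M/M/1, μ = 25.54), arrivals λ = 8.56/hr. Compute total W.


Each node sees arrival rate λ = 8.56/hr (tandem ⇒ throughput preserved).
W₁ = 1/(μ₁−λ) = 1/(26.37−8.56) = 0.05615 hr
W₂ = 1/(μ₂−λ) = 1/(25.54−8.56) = 0.05889 hr
W_total = W₁ + W₂ = 0.05615 + 0.05889 = 0.11504 hr

Final: 0.11504 hr


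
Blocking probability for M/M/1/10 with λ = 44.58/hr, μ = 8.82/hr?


ρ = λ/μ = 44.58/8.82 = 5.0544
P_K = (1−ρ)ρ^K/(1−ρ^(K+1)) = (-4.0544·10882152.059190)/(1 − 55002986.258355)
= -44120834.199165/-55002985.258355 = 0.802153

Final: 0.802153


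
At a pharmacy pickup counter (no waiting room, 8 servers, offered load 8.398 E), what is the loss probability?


B(c,a) = (a^c/c!) / Σ_{k=0}^{c} a^k/k!
a^8/8! = 613.601537
Σ terms (k=0..8): 1.00000 + 8.39800 + 35.26320 + 98.71346 + 207.24890 + 348.09526 + 487.21733 + 584.52159 + 613.60154 = 2384.059271
B = 613.601537/2384.059271 = 0.257377

Final: 0.257377


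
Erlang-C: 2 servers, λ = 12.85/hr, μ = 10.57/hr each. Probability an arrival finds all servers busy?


a = λ/μ = 1.2157; ρ = a/2 = 0.6079
P₀ = 0.243895 (from M/M/c formula)
C(c,a) = [a^c/(c!(1−ρ))]·P₀ = [1.47794/(2·0.3921)]·0.243895
= 1.88442·0.243895 = 0.459600

Final: 0.459600


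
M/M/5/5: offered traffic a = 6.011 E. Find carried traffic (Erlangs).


B(5,6.011) = 0.361168 (Erlang-B)
Carried load = a(1 − B) = 6.011·(1 − 0.361168) = 6.011·0.638832 = 3.8400 E

Final: 3.8400 Erlangs


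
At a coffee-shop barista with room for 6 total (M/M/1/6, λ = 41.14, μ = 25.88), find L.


ρ = 41.14/25.88 = 1.5896
L = ρ[1 − (K+1)ρ^K + Kρ^(K+1)] / [(1−ρ)(1−ρ^(K+1))]
Numerator: 1.5896·(1 − 7·16.136156 + 6·25.650752) = 66.687844
Denominator: (-0.5896)·(-24.650752) = 14.535181
L = 66.687844/14.535181 = 4.5880

Final: 4.5880


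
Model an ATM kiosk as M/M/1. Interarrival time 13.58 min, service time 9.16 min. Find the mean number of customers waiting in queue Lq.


λ = 60/13.58 = 4.4183 /hr
μ = 60/9.16 = 6.5502 /hr
ρ = λ/μ = 4.4183/6.5502 = 0.6745
Lq = ρ²/(1−ρ) = 0.4550/0.3255 = 1.3979

Final: 1.3979


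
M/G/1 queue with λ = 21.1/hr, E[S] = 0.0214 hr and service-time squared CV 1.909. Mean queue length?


ρ = λ·E[S] = 21.1·0.0214 = 0.4515
Lq = ρ²(1+C_s²)/(2(1−ρ)) = 0.2039·(1+1.909)/(2·0.5485)
= 0.2039·2.9090/1.0969 = 0.54071

Final: 0.54071


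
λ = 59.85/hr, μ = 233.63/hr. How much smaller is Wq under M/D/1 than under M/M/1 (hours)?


ρ = 59.85/233.63 = 0.2562
Wq(M/M/1) = ρ/(μ−λ) = 0.2562/173.78 = 0.001474 hr
Wq(M/D/1) = ρ/(2(μ−λ)) = 0.0007371 hr
Savings = 0.001474 − 0.0007371 = 0.0007371 hr

Final: 0.0007371 hr


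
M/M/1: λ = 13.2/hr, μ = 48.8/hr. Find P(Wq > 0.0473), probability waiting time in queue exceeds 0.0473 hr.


ρ = 13.2/48.8 = 0.2705
P(Wq > t) = ρ·e^{−(μ−λ)t} = 0.2705·e^{−1.6839}
= 0.2705·0.185652 = 0.050217

Final: 0.050217


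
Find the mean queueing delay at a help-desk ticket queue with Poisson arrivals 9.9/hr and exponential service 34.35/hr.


ρ = 9.9/34.35 = 0.2882
Wq = ρ/(μ−λ) = 0.2882/(34.35 − 9.9) = 0.2882/24.45 = 0.01179 hr

Final: 0.01179 hr


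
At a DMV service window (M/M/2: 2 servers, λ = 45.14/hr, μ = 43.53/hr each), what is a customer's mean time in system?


a = 1.0370; ρ = 0.5185; P₀ = 0.317095
Lq = P₀·a^c·ρ/(c!(1−ρ)²) = 0.38128
Wq = Lq/λ = 0.38128/45.14 = 0.008447 hr
W = Wq + 1/μ = 0.008447 + 0.02297 = 0.03142 hr

Final: 0.03142 hr


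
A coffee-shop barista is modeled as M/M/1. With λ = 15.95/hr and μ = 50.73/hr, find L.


ρ = λ/μ = 15.95/50.73 = 0.3144
L = ρ/(1−ρ) = 0.3144/(1 − 0.3144) = 0.3144/0.6856 = 0.4586

Final: 0.4586


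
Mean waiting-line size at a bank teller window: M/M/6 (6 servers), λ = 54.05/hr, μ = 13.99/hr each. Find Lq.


a = λ/μ = 3.8635; ρ = a/6 = 0.6439
P₀ = 0.019468
Lq = P₀·a^c·ρ / (c!·(1−ρ)²) = 0.019468·3325.58385·0.6439/(720·0.12680)
= 0.45664

Final: 0.45664


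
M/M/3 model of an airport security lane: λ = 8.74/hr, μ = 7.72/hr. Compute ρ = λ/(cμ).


ρ = λ/(cμ) = 8.74/(3·7.72) = 8.74/23.16 = 0.3774

Final: 0.3774


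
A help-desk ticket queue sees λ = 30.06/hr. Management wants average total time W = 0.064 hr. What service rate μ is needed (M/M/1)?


W = 1/(μ−λ) ⇒ μ − λ = 1/W = 1/0.064 = 15.6250
μ = λ + 1/W = 30.06 + 15.6250 = 45.6850 per hr

Final: 45.6850 /hr


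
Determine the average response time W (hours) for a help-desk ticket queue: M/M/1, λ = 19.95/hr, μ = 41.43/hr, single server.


W = 1/(μ−λ) = 1/(41.43 − 19.95) = 1/21.48 = 0.04655 hr

Final: 0.04655 hr


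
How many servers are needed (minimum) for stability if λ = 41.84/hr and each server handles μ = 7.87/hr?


Stability requires cμ > λ ⇔ c > λ/μ.
λ/μ = 41.84/7.87 = 5.3164
Minimum integer c = ⌊5.3164⌋ + 1 = 6
Check: 6·7.87 = 47.22 > 41.84, while 5·7.87 = 39.35 ≤ 41.84

Final: 6 servers


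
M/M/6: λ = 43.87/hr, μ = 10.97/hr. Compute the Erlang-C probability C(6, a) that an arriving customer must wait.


a = λ/μ = 3.9991; ρ = a/6 = 0.6665
P₀ = 0.016703 (from M/M/c formula)
C(c,a) = [a^c/(c!(1−ρ))]·P₀ = [4090.40246/(720·0.3335)]·0.016703
= 17.03558·0.016703 = 0.284538

Final: 0.284538


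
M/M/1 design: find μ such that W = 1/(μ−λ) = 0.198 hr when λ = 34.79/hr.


W = 1/(μ−λ) ⇒ μ − λ = 1/W = 1/0.198 = 5.0505
μ = λ + 1/W = 34.79 + 5.0505 = 39.8405 per hr

Final: 39.8405 /hr


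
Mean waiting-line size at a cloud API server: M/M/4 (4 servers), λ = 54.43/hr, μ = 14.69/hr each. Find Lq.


a = λ/μ = 3.7052; ρ = a/4 = 0.9263
P₀ = 0.007898
Lq = P₀·a^c·ρ / (c!·(1−ρ)²) = 0.007898·188.48038·0.9263/(24·0.005430)
= 10.58018

Final: 10.58018


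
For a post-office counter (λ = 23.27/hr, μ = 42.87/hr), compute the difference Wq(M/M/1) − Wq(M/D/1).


ρ = 23.27/42.87 = 0.5428
Wq(M/M/1) = ρ/(μ−λ) = 0.5428/19.60 = 0.02769 hr
Wq(M/D/1) = ρ/(2(μ−λ)) = 0.01385 hr
Savings = 0.02769 − 0.01385 = 0.01385 hr

Final: 0.01385 hr


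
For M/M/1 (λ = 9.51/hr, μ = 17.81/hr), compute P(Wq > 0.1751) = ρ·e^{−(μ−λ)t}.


ρ = 9.51/17.81 = 0.5340
P(Wq > t) = ρ·e^{−(μ−λ)t} = 0.5340·e^{−1.4533}
= 0.5340·0.233790 = 0.124837

Final: 0.124837


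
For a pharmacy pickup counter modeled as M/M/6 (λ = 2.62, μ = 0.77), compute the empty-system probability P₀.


a = λ/μ = 2.62/0.77 = 3.4026; ρ = a/c = 0.5671
Σ_{k=0}^{5} a^k/k! (terms k=0..5) = 1.00000 + 3.40260 + 5.78883 + 6.56569 + 5.58510 + 3.80077 = 26.14299
Tail: a^6/(6!(1−ρ)) = 1551.89880/(720·0.4329) = 4.97901
P₀ = 1/(26.14299 + 4.97901) = 1/31.12200 = 0.032132

Final: 0.032132


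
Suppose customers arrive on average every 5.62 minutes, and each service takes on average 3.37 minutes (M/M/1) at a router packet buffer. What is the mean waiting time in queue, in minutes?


λ = 60/5.62 = 10.6762 /hr
μ = 60/3.37 = 17.8042 /hr
ρ = λ/μ = 10.6762/17.8042 = 0.5996
Wq = ρ/(μ−λ) = 0.5996/(17.8042−10.6762) = 0.08413 hr
In minutes: 0.08413·60 = 5.048 min

Final: 5.048 min


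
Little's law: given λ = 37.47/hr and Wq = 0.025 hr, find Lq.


Lq = λWq = 37.47·0.025 = 0.9367

Final: 0.9367


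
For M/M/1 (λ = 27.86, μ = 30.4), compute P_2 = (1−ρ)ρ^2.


ρ = 27.86/30.4 = 0.9164
P_n = (1−ρ)·ρ^n = (1 − 0.9164)·0.9164^2 = 0.08355·0.839876 = 0.070174

Final: 0.070174


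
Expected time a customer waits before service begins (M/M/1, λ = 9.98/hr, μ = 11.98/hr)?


ρ = 9.98/11.98 = 0.8331
Wq = ρ/(μ−λ) = 0.8331/(11.98 − 9.98) = 0.8331/2.00 = 0.4165 hr

Final: 0.4165 hr


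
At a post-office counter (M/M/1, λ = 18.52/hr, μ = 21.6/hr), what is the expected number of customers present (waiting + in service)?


ρ = λ/μ = 18.52/21.6 = 0.8574
L = ρ/(1−ρ) = 0.8574/(1 − 0.8574) = 0.8574/0.1426 = 6.0130

Final: 6.0130


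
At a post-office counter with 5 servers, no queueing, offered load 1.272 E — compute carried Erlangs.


B(5,1.272) = 0.007793 (Erlang-B)
Carried load = a(1 − B) = 1.272·(1 − 0.007793) = 1.272·0.992207 = 1.2621 E

Final: 1.2621 Erlangs


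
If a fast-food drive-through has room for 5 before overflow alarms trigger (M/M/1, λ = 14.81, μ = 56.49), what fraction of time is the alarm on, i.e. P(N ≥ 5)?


ρ = 14.81/56.49 = 0.2622
P(N ≥ n) = ρ^n = 0.2622^5 = 0.001239

Final: 0.001239


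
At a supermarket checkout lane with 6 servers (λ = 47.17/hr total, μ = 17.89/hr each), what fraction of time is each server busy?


ρ = λ/(cμ) = 47.17/(6·17.89) = 47.17/107.34 = 0.4394

Final: 0.4394


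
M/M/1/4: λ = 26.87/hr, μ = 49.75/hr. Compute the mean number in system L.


ρ = 26.87/49.75 = 0.5401
L = ρ[1 − (K+1)ρ^K + Kρ^(K+1)] / [(1−ρ)(1−ρ^(K+1))]
Numerator: 0.5401·(1 − 5·0.085094 + 4·0.045959) = 0.409595
Denominator: (0.4599)·(0.954041) = 0.438763
L = 0.409595/0.438763 = 0.9335

Final: 0.9335


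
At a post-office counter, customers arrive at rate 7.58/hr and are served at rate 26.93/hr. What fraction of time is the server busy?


ρ = λ/μ = 7.58/26.93 = 0.2815

Final: 0.2815


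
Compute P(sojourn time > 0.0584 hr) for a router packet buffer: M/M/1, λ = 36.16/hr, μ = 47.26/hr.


W ~ Exponential(μ−λ) for M/M/1.
μ − λ = 47.26 − 36.16 = 11.1000
P(W > t) = e^{−(μ−λ)t} = e^{−0.6482} = 0.522965

Final: 0.522965


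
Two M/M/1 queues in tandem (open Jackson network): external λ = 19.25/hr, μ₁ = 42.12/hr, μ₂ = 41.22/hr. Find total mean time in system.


Each node sees arrival rate λ = 19.25/hr (tandem ⇒ throughput preserved).
W₁ = 1/(μ₁−λ) = 1/(42.12−19.25) = 0.04373 hr
W₂ = 1/(μ₂−λ) = 1/(41.22−19.25) = 0.04552 hr
W_total = W₁ + W₂ = 0.04373 + 0.04552 = 0.08924 hr

Final: 0.08924 hr


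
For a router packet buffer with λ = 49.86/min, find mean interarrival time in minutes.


Mean interarrival time = 1/λ = 1/49.86 minute = 0.02006 minute
In minutes: 0.02006 × 1 = 0.02006 min

Final: 0.02006 min


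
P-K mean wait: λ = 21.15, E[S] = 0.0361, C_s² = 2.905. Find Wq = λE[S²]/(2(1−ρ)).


ρ = λ·E[S] = 21.15·0.0361 = 0.7635
E[S²] = E[S]²(1+C_s²) = 0.0361²·(1+2.905) = 0.005089
Wq = λ·E[S²]/(2(1−ρ)) = 21.15·0.005089/(2·0.2365) = 0.22757 hr

Final: 0.22757 hr


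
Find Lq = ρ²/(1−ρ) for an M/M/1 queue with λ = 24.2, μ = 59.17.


ρ = 24.2/59.17 = 0.4090
Lq = ρ²/(1−ρ) = 0.1673/0.5910 = 0.2830

Final: 0.2830


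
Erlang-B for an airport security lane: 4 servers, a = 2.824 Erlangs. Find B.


B(c,a) = (a^c/c!) / Σ_{k=0}^{c} a^k/k!
a^4/4! = 2.650010
Σ terms (k=0..4): 1.00000 + 2.82400 + 3.98749 + 3.75356 + 2.65001 = 14.215053
B = 2.650010/14.215053 = 0.186423

Final: 0.186423


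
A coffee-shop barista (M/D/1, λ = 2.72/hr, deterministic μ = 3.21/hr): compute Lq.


ρ = 2.72/3.21 = 0.8474
M/D/1: Lq = ρ²/(2(1−ρ)) = 0.7180/(2·0.1526) = 2.35183

Final: 2.35183


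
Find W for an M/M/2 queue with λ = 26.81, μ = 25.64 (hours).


a = 1.0456; ρ = 0.5228; P₀ = 0.313356
Lq = P₀·a^c·ρ/(c!(1−ρ)²) = 0.39332
Wq = Lq/λ = 0.39332/26.81 = 0.01467 hr
W = Wq + 1/μ = 0.01467 + 0.03900 = 0.05367 hr

Final: 0.05367 hr


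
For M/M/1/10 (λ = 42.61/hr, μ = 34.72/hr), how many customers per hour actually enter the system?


ρ = 1.2272; P_K = (1−ρ)ρ^10/(1−ρ^11) = 0.206923
λ_eff = λ(1 − P_K) = 42.61·(1 − 0.206923) = 42.61·0.793077 = 33.7930 /hr

Final: 33.7930 /hr


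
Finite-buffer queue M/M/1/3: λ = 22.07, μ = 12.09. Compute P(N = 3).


ρ = λ/μ = 22.07/12.09 = 1.8255
P_K = (1−ρ)ρ^K/(1−ρ^(K+1)) = (-0.8255·6.083144)/(1 − 11.104631)
= -5.021487/-10.104631 = 0.496949

Final: 0.496949


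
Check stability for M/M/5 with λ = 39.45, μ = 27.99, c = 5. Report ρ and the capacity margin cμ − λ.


Total capacity cμ = 5·27.99 = 139.95/hr
ρ = λ/(cμ) = 39.45/139.95 = 0.2819
Stable ⇔ ρ < 1: YES
Spare capacity = cμ − λ = 139.95 − 39.45 = 100.50/hr

Final: ρ = 0.2819; stable; margin = 100.50/hr


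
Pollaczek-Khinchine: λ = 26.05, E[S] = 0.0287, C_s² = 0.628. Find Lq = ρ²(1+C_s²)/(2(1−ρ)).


ρ = λ·E[S] = 26.05·0.0287 = 0.7476
Lq = ρ²(1+C_s²)/(2(1−ρ)) = 0.5590·(1+0.628)/(2·0.2524)
= 0.5590·1.6280/0.5047 = 1.80291

Final: 1.80291


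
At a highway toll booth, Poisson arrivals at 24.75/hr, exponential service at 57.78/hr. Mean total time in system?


W = 1/(μ−λ) = 1/(57.78 − 24.75) = 1/33.03 = 0.03028 hr

Final: 0.03028 hr


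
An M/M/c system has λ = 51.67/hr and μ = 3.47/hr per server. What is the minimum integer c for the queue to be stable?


Stability requires cμ > λ ⇔ c > λ/μ.
λ/μ = 51.67/3.47 = 14.8905
Minimum integer c = ⌊14.8905⌋ + 1 = 15
Check: 15·3.47 = 52.05 > 51.67, while 14·3.47 = 48.58 ≤ 51.67

Final: 15 servers


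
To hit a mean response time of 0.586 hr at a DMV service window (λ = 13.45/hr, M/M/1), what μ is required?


W = 1/(μ−λ) ⇒ μ − λ = 1/W = 1/0.586 = 1.7065
μ = λ + 1/W = 13.45 + 1.7065 = 15.1565 per hr

Final: 15.1565 /hr


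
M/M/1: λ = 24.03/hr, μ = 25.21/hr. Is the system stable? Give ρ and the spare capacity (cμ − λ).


Total capacity cμ = 1·25.21 = 25.21/hr
ρ = λ/(cμ) = 24.03/25.21 = 0.9532
Stable ⇔ ρ < 1: YES
Spare capacity = cμ − λ = 25.21 − 24.03 = 1.18/hr

Final: ρ = 0.9532; stable; margin = 1.18/hr


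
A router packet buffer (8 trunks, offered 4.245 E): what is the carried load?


B(8,4.245) = 0.038633 (Erlang-B)
Carried load = a(1 − B) = 4.245·(1 − 0.038633) = 4.245·0.961367 = 4.0810 E

Final: 4.0810 Erlangs


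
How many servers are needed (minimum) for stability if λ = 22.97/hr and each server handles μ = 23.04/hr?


Stability requires cμ > λ ⇔ c > λ/μ.
λ/μ = 22.97/23.04 = 0.9970
Minimum integer c = ⌊0.9970⌋ + 1 = 1
Check: 1·23.04 = 23.04 > 22.97, while 0·23.04 = 0.00 ≤ 22.97

Final: 1 servers


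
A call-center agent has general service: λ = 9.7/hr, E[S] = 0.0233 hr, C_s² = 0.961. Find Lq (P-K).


ρ = λ·E[S] = 9.7·0.0233 = 0.2260
Lq = ρ²(1+C_s²)/(2(1−ρ)) = 0.05108·(1+0.961)/(2·0.7740)
= 0.05108·1.9610/1.5480 = 0.06471

Final: 0.06471
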